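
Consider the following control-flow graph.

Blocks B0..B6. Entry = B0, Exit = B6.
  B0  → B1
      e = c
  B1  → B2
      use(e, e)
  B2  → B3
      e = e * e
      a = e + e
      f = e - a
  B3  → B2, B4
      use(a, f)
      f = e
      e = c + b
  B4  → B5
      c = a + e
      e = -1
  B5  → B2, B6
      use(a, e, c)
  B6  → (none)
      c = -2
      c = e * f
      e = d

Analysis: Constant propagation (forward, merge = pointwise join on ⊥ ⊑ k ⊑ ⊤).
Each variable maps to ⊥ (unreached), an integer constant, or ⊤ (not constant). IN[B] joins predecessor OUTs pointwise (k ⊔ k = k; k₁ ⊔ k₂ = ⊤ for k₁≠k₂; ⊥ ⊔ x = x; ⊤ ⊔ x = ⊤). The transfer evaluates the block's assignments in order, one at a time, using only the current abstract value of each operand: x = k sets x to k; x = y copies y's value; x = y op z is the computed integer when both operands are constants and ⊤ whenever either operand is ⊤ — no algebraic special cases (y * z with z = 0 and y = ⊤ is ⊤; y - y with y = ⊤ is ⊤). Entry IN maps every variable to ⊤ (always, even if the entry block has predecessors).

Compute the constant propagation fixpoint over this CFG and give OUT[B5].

Per-block solution:
  B0: | IN=(all ⊤) | OUT=(all ⊤)
  B1: | IN=(all ⊤) | OUT=(all ⊤)
  B2: | IN=(all ⊤) | OUT=(all ⊤)
  B3: | IN=(all ⊤) | OUT=(all ⊤)
  B4: | IN=(all ⊤) | OUT={e:-1; rest ⊤}
  B5: | IN={e:-1; rest ⊤} | OUT={e:-1; rest ⊤}
  B6: | IN={e:-1; rest ⊤} | OUT=(all ⊤)

Merge at B5: IN[B5] = OUT[B4] = {a: ⊤, b: ⊤, c: ⊤, d: ⊤, e: -1, f: ⊤}
Applying B5's transfer function to that IN value gives OUT[B5] (row B5 above).

Answer: {a: ⊤, b: ⊤, c: ⊤, d: ⊤, e: -1, f: ⊤}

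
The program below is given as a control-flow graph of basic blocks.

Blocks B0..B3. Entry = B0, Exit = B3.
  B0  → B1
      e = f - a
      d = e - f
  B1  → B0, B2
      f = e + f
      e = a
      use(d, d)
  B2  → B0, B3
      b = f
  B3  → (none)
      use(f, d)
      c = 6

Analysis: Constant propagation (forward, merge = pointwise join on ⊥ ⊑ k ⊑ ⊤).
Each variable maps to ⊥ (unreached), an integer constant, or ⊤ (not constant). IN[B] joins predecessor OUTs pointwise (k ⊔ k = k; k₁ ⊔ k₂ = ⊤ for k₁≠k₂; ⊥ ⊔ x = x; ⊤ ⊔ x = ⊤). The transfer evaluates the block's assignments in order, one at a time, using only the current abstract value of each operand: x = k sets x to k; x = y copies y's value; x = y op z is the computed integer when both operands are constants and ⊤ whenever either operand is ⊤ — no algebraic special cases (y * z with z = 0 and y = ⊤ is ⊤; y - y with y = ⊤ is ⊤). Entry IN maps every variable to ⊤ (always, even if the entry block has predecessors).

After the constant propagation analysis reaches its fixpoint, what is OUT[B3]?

Answer: {a: ⊤, b: ⊤, c: 6, d: ⊤, e: ⊤, f: ⊤}

Working:
Converged values:
  B0:  IN=(all ⊤)  OUT=(all ⊤)
  B1:  IN=(all ⊤)  OUT=(all ⊤)
  B2:  IN=(all ⊤)  OUT=(all ⊤)
  B3:  IN=(all ⊤)  OUT={c:6; rest ⊤}

Merge at B3: IN[B3] = OUT[B2] = {a: ⊤, b: ⊤, c: ⊤, d: ⊤, e: ⊤, f: ⊤}
Applying B3's transfer function to that IN value gives OUT[B3] (row B3 above).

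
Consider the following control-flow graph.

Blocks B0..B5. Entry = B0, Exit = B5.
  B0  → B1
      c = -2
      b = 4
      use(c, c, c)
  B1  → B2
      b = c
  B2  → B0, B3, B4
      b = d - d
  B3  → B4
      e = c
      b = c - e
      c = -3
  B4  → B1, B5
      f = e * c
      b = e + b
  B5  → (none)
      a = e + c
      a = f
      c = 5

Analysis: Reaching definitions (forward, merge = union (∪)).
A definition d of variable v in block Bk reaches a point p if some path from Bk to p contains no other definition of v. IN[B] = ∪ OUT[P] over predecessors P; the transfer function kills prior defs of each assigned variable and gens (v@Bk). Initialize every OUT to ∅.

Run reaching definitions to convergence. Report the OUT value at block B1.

Converged values:
  B0: | IN={b@B2, c@B0, c@B3, e@B3, f@B4} | OUT={b@B0, c@B0, e@B3, f@B4}
  B1: | IN={b@B0, b@B4, c@B0, c@B3, e@B3, f@B4} | OUT={b@B1, c@B0, c@B3, e@B3, f@B4}
  B2: | IN={b@B1, c@B0, c@B3, e@B3, f@B4} | OUT={b@B2, c@B0, c@B3, e@B3, f@B4}
  B3: | IN={b@B2, c@B0, c@B3, e@B3, f@B4} | OUT={b@B3, c@B3, e@B3, f@B4}
  B4: | IN={b@B2, b@B3, c@B0, c@B3, e@B3, f@B4} | OUT={b@B4, c@B0, c@B3, e@B3, f@B4}
  B5: | IN={b@B4, c@B0, c@B3, e@B3, f@B4} | OUT={a@B5, b@B4, c@B5, e@B3, f@B4}

Merge at B1: IN[B1] = OUT[B0] ⊔ OUT[B4] = {b@B0, b@B4, c@B0, c@B3, e@B3, f@B4}
Applying B1's transfer function to that IN value gives OUT[B1] (row B1 above).

Answer: {b@B1, c@B0, c@B3, e@B3, f@B4}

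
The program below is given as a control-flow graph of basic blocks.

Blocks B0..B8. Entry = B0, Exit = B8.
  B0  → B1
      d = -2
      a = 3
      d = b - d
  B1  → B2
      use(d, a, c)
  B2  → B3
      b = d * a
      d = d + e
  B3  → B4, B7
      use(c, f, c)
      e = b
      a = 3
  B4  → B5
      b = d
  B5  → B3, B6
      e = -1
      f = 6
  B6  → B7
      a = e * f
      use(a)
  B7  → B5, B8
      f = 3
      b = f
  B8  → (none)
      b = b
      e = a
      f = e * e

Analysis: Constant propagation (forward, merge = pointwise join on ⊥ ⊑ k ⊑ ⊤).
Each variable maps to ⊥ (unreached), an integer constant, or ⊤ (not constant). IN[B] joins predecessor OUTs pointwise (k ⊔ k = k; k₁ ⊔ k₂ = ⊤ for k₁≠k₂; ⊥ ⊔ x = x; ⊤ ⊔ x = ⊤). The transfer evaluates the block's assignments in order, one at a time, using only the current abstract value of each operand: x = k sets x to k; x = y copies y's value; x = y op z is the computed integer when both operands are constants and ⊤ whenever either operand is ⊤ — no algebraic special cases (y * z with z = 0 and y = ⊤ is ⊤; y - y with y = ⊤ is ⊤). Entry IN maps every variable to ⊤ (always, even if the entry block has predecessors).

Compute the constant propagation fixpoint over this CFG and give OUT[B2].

Answer: {a: 3, b: ⊤, c: ⊤, d: ⊤, e: ⊤, f: ⊤}

Trace:
Converged values:
  B0: | IN=(all ⊤) | OUT={a:3; rest ⊤}
  B1: | IN={a:3; rest ⊤} | OUT={a:3; rest ⊤}
  B2: | IN={a:3; rest ⊤} | OUT={a:3; rest ⊤}
  B3: | IN=(all ⊤) | OUT={a:3; rest ⊤}
  B4: | IN={a:3; rest ⊤} | OUT={a:3; rest ⊤}
  B5: | IN=(all ⊤) | OUT={e:-1, f:6; rest ⊤}
  B6: | IN={e:-1, f:6; rest ⊤} | OUT={a:-6, e:-1, f:6; rest ⊤}
  B7: | IN=(all ⊤) | OUT={b:3, f:3; rest ⊤}
  B8: | IN={b:3, f:3; rest ⊤} | OUT={b:3; rest ⊤}

Merge at B2: IN[B2] = OUT[B1] = {a: 3, b: ⊤, c: ⊤, d: ⊤, e: ⊤, f: ⊤}
Applying B2's transfer function to that IN value gives OUT[B2] (row B2 above).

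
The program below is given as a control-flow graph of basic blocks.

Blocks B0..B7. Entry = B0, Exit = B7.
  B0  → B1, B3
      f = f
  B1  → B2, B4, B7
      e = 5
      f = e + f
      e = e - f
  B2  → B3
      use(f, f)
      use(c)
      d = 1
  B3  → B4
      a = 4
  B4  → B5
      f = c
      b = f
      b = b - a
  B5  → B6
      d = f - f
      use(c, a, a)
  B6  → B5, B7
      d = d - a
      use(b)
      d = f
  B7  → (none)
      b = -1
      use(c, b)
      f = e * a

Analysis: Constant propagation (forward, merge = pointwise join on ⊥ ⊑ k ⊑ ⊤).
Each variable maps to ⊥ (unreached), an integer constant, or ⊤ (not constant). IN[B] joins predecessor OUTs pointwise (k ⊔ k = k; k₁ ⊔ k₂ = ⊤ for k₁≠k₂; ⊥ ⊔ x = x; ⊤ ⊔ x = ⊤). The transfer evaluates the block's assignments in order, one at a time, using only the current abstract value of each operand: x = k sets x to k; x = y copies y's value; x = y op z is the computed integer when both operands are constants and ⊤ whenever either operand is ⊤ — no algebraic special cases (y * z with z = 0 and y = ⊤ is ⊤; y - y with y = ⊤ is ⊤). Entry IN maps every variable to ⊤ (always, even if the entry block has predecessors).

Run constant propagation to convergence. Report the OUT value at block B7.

Answer: {a: ⊤, b: -1, c: ⊤, d: ⊤, e: ⊤, f: ⊤}

Trace:
Per-block solution:
  B0:  IN=(all ⊤)  OUT=(all ⊤)
  B1:  IN=(all ⊤)  OUT=(all ⊤)
  B2:  IN=(all ⊤)  OUT={d:1; rest ⊤}
  B3:  IN=(all ⊤)  OUT={a:4; rest ⊤}
  B4:  IN=(all ⊤)  OUT=(all ⊤)
  B5:  IN=(all ⊤)  OUT=(all ⊤)
  B6:  IN=(all ⊤)  OUT=(all ⊤)
  B7:  IN=(all ⊤)  OUT={b:-1; rest ⊤}

Merge at B7: IN[B7] = OUT[B1] ⊔ OUT[B6] = {a: ⊤, b: ⊤, c: ⊤, d: ⊤, e: ⊤, f: ⊤}
Applying B7's transfer function to that IN value gives OUT[B7] (row B7 above).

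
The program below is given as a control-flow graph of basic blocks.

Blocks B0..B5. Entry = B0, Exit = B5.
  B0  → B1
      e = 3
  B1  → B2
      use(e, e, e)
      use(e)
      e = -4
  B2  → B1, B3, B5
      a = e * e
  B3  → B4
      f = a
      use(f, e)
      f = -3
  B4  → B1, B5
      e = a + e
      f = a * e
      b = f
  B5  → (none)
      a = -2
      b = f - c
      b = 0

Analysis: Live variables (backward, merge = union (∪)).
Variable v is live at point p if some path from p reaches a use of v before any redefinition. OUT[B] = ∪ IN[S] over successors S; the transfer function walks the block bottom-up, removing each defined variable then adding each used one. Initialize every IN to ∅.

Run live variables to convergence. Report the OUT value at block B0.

Answer: {c, e, f}

Derivation:
Per-block solution:
  B0: | IN={c, f} | OUT={c, e, f}
  B1: | IN={c, e, f} | OUT={c, e, f}
  B2: | IN={c, e, f} | OUT={a, c, e, f}
  B3: | IN={a, c, e} | OUT={a, c, e}
  B4: | IN={a, c, e} | OUT={c, e, f}
  B5: | IN={c, f} | OUT={}

Merge at B0: OUT[B0] = IN[B1] = {c, e, f}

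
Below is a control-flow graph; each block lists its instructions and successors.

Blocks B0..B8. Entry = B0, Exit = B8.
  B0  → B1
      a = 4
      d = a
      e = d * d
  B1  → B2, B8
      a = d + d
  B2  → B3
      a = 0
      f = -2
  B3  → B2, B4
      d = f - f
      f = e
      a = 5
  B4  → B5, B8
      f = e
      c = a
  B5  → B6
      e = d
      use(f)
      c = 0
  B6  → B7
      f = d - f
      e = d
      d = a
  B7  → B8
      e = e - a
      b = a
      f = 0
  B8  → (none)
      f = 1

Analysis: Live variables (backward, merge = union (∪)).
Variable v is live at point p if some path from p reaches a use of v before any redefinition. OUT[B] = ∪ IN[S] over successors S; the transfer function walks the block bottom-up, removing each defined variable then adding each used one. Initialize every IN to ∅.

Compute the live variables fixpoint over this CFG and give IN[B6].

Converged values:
  B0: | IN={} | OUT={d, e}
  B1: | IN={d, e} | OUT={e}
  B2: | IN={e} | OUT={e, f}
  B3: | IN={e, f} | OUT={a, d, e}
  B4: | IN={a, d, e} | OUT={a, d, f}
  B5: | IN={a, d, f} | OUT={a, d, f}
  B6: | IN={a, d, f} | OUT={a, e}
  B7: | IN={a, e} | OUT={}
  B8: | IN={} | OUT={}

Merge at B6: OUT[B6] = IN[B7] = {a, e}
Applying B6's transfer function to that OUT value gives IN[B6] (row B6 above).

Answer: {a, d, f}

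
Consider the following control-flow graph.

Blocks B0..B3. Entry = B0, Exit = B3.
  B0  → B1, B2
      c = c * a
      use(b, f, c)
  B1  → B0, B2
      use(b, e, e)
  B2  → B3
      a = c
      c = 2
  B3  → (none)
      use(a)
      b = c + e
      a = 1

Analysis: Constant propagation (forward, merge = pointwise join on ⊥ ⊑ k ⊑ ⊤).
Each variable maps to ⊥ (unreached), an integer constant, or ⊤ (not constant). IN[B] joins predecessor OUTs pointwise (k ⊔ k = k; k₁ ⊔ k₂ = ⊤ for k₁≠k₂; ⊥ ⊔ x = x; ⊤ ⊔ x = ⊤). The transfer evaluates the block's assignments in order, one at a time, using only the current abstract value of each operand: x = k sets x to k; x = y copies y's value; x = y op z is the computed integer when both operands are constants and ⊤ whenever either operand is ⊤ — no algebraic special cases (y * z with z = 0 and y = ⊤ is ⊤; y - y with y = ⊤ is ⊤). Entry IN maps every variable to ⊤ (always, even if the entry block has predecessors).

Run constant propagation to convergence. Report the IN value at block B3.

Answer: {a: ⊤, b: ⊤, c: 2, d: ⊤, e: ⊤, f: ⊤}

Working:
Per-block solution:
  B0: | IN=(all ⊤) | OUT=(all ⊤)
  B1: | IN=(all ⊤) | OUT=(all ⊤)
  B2: | IN=(all ⊤) | OUT={c:2; rest ⊤}
  B3: | IN={c:2; rest ⊤} | OUT={a:1, c:2; rest ⊤}

Merge at B3: IN[B3] = OUT[B2] = {a: ⊤, b: ⊤, c: 2, d: ⊤, e: ⊤, f: ⊤}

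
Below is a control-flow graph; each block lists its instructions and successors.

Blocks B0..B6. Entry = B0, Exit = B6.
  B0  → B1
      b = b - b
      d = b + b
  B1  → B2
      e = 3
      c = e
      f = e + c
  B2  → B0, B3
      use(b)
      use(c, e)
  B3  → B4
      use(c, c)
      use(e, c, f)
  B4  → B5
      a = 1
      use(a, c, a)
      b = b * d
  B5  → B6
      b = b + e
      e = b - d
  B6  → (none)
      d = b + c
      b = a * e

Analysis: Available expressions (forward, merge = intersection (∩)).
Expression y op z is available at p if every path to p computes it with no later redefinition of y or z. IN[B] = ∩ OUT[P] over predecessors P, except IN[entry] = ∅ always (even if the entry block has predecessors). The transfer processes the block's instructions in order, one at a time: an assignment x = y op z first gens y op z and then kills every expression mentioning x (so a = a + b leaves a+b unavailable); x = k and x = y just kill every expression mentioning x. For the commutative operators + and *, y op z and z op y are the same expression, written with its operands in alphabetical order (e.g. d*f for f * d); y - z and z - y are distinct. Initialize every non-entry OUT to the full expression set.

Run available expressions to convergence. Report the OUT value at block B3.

Answer: {b+b, c+e}

Trace:
Fixpoint table:
  B0: | IN={} | OUT={b+b}
  B1: | IN={b+b} | OUT={b+b, c+e}
  B2: | IN={b+b, c+e} | OUT={b+b, c+e}
  B3: | IN={b+b, c+e} | OUT={b+b, c+e}
  B4: | IN={b+b, c+e} | OUT={c+e}
  B5: | IN={c+e} | OUT={b-d}
  B6: | IN={b-d} | OUT={a*e}

Merge at B3: IN[B3] = OUT[B2] = {b+b, c+e}
Applying B3's transfer function to that IN value gives OUT[B3] (row B3 above).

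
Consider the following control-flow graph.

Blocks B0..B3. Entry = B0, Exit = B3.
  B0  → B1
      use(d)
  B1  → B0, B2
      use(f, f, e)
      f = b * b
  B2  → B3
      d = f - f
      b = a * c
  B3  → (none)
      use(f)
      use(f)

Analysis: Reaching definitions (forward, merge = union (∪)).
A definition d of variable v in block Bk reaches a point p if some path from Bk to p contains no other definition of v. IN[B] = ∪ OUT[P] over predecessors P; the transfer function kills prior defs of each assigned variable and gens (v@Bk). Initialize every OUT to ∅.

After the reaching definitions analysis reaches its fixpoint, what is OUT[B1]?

Answer: {f@B1}

Trace:
Converged values:
  B0: | IN={f@B1} | OUT={f@B1}
  B1: | IN={f@B1} | OUT={f@B1}
  B2: | IN={f@B1} | OUT={b@B2, d@B2, f@B1}
  B3: | IN={b@B2, d@B2, f@B1} | OUT={b@B2, d@B2, f@B1}

Merge at B1: IN[B1] = OUT[B0] = {f@B1}
Applying B1's transfer function to that IN value gives OUT[B1] (row B1 above).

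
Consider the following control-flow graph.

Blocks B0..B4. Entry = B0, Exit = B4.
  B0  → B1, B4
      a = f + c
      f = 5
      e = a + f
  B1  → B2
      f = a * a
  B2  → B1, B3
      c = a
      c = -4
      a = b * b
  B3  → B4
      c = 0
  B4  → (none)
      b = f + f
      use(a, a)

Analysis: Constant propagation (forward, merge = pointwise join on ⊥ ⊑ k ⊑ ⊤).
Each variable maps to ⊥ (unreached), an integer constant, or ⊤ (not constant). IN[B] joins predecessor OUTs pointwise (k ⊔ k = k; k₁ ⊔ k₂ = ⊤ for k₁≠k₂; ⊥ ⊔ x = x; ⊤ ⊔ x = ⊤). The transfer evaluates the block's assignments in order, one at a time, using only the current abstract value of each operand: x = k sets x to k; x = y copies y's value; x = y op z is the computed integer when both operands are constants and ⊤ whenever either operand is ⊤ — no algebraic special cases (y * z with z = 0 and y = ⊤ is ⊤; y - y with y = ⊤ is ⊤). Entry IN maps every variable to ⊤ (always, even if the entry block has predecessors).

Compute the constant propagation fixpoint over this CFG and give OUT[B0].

Per-block solution:
  B0:   IN=(all ⊤)   OUT={f:5; rest ⊤}
  B1:   IN=(all ⊤)   OUT=(all ⊤)
  B2:   IN=(all ⊤)   OUT={c:-4; rest ⊤}
  B3:   IN={c:-4; rest ⊤}   OUT={c:0; rest ⊤}
  B4:   IN=(all ⊤)   OUT=(all ⊤)

B0 is the boundary node: IN[B0] = {a: ⊤, b: ⊤, c: ⊤, d: ⊤, e: ⊤, f: ⊤}
Applying B0's transfer function to that IN value gives OUT[B0] (row B0 above).

Answer: {a: ⊤, b: ⊤, c: ⊤, d: ⊤, e: ⊤, f: 5}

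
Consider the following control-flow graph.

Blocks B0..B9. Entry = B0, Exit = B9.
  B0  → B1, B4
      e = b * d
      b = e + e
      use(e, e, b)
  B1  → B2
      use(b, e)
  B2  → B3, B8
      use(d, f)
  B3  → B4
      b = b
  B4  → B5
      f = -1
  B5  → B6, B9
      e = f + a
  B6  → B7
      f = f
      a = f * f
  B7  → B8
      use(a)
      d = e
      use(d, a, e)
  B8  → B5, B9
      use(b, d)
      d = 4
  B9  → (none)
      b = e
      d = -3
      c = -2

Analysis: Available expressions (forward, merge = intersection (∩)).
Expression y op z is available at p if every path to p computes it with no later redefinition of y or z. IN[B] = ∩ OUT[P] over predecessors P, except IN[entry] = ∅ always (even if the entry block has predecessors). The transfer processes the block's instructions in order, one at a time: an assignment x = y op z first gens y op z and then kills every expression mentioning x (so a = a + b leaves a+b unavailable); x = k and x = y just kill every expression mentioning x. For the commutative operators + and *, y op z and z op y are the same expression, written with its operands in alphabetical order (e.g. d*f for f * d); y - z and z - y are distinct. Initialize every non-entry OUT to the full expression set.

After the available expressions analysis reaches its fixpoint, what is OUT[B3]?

Answer: {e+e}

Trace:
Per-block solution:
  B0: | IN={} | OUT={e+e}
  B1: | IN={e+e} | OUT={e+e}
  B2: | IN={e+e} | OUT={e+e}
  B3: | IN={e+e} | OUT={e+e}
  B4: | IN={e+e} | OUT={e+e}
  B5: | IN={} | OUT={a+f}
  B6: | IN={a+f} | OUT={f*f}
  B7: | IN={f*f} | OUT={f*f}
  B8: | IN={} | OUT={}
  B9: | IN={} | OUT={}

Merge at B3: IN[B3] = OUT[B2] = {e+e}
Applying B3's transfer function to that IN value gives OUT[B3] (row B3 above).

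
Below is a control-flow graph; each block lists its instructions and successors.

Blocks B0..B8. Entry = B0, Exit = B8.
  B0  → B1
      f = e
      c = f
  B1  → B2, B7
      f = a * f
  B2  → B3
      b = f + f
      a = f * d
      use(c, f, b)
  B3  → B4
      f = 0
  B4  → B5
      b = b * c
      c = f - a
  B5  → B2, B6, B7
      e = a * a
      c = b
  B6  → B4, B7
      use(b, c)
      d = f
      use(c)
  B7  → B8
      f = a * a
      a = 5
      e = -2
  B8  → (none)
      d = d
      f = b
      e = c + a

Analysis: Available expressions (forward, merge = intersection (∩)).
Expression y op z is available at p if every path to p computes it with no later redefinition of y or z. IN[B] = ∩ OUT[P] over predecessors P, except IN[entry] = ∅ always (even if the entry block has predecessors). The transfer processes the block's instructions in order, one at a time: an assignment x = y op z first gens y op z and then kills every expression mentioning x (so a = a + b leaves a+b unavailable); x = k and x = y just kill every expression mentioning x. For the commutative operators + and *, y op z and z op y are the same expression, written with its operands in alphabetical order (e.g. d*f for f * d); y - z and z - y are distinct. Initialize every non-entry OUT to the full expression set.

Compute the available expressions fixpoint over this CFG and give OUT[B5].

Answer: {a*a, f-a}

Trace:
Converged values:
  B0: | IN={} | OUT={}
  B1: | IN={} | OUT={}
  B2: | IN={} | OUT={d*f, f+f}
  B3: | IN={d*f, f+f} | OUT={}
  B4: | IN={} | OUT={f-a}
  B5: | IN={f-a} | OUT={a*a, f-a}
  B6: | IN={a*a, f-a} | OUT={a*a, f-a}
  B7: | IN={} | OUT={}
  B8: | IN={} | OUT={a+c}

Merge at B5: IN[B5] = OUT[B4] = {f-a}
Applying B5's transfer function to that IN value gives OUT[B5] (row B5 above).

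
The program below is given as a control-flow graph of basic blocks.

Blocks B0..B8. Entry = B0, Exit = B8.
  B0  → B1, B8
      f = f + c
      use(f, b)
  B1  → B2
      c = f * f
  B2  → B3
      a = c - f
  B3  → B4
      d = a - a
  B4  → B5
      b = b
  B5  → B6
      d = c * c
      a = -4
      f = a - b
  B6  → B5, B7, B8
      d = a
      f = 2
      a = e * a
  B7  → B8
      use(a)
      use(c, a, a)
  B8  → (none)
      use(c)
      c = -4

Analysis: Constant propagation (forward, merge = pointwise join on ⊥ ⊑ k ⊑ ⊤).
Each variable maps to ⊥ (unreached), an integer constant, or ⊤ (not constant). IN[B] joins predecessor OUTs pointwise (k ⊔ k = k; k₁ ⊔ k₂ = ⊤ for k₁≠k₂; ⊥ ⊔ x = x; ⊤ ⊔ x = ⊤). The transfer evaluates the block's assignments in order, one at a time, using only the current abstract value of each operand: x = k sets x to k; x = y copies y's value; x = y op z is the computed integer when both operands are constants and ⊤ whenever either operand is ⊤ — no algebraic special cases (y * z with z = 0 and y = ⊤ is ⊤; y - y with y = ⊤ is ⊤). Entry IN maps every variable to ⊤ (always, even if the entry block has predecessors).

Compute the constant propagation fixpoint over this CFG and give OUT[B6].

Converged values:
  B0: | IN=(all ⊤) | OUT=(all ⊤)
  B1: | IN=(all ⊤) | OUT=(all ⊤)
  B2: | IN=(all ⊤) | OUT=(all ⊤)
  B3: | IN=(all ⊤) | OUT=(all ⊤)
  B4: | IN=(all ⊤) | OUT=(all ⊤)
  B5: | IN=(all ⊤) | OUT={a:-4; rest ⊤}
  B6: | IN={a:-4; rest ⊤} | OUT={d:-4, f:2; rest ⊤}
  B7: | IN={d:-4, f:2; rest ⊤} | OUT={d:-4, f:2; rest ⊤}
  B8: | IN=(all ⊤) | OUT={c:-4; rest ⊤}

Merge at B6: IN[B6] = OUT[B5] = {a: -4, b: ⊤, c: ⊤, d: ⊤, e: ⊤, f: ⊤}
Applying B6's transfer function to that IN value gives OUT[B6] (row B6 above).

Answer: {a: ⊤, b: ⊤, c: ⊤, d: -4, e: ⊤, f: 2}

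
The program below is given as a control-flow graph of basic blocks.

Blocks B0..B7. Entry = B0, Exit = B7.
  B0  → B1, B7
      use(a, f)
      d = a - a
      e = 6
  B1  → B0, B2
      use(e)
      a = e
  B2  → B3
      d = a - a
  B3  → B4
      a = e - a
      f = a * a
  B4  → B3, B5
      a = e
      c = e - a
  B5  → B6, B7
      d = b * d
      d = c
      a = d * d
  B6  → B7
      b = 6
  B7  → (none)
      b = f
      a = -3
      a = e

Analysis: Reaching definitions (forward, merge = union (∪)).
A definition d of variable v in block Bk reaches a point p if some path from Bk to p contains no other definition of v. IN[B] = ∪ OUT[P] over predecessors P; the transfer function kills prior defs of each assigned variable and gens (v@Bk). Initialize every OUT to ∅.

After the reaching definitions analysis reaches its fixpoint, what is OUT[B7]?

Answer: {a@B7, b@B7, c@B4, d@B0, d@B5, e@B0, f@B3}

Derivation:
Fixpoint table:
  B0:  IN={a@B1, d@B0, e@B0}  OUT={a@B1, d@B0, e@B0}
  B1:  IN={a@B1, d@B0, e@B0}  OUT={a@B1, d@B0, e@B0}
  B2:  IN={a@B1, d@B0, e@B0}  OUT={a@B1, d@B2, e@B0}
  B3:  IN={a@B1, a@B4, c@B4, d@B2, e@B0, f@B3}  OUT={a@B3, c@B4, d@B2, e@B0, f@B3}
  B4:  IN={a@B3, c@B4, d@B2, e@B0, f@B3}  OUT={a@B4, c@B4, d@B2, e@B0, f@B3}
  B5:  IN={a@B4, c@B4, d@B2, e@B0, f@B3}  OUT={a@B5, c@B4, d@B5, e@B0, f@B3}
  B6:  IN={a@B5, c@B4, d@B5, e@B0, f@B3}  OUT={a@B5, b@B6, c@B4, d@B5, e@B0, f@B3}
  B7:  IN={a@B1, a@B5, b@B6, c@B4, d@B0, d@B5, e@B0, f@B3}  OUT={a@B7, b@B7, c@B4, d@B0, d@B5, e@B0, f@B3}

Merge at B7: IN[B7] = OUT[B0] ⊔ OUT[B5] ⊔ OUT[B6] = {a@B1, a@B5, b@B6, c@B4, d@B0, d@B5, e@B0, f@B3}
Applying B7's transfer function to that IN value gives OUT[B7] (row B7 above).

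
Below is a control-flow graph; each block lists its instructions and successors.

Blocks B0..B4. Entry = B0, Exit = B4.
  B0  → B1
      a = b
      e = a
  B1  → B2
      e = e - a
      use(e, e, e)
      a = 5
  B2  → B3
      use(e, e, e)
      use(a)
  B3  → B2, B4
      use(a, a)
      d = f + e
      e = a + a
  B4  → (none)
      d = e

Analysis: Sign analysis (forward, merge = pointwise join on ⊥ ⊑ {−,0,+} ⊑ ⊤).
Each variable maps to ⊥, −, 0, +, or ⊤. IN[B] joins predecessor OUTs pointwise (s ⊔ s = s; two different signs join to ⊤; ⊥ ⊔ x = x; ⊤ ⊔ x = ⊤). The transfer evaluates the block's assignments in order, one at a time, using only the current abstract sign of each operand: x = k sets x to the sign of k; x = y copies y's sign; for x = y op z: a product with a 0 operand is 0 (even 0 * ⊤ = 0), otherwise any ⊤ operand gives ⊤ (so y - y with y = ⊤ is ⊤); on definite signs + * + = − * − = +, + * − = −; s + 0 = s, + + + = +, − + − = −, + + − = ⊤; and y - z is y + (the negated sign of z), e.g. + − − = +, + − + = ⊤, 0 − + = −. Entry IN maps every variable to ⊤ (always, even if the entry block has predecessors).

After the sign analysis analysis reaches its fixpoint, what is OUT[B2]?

Answer: {a: +, b: ⊤, c: ⊤, d: ⊤, e: ⊤, f: ⊤}

Derivation:
Per-block solution:
  B0: | IN=(all ⊤) | OUT=(all ⊤)
  B1: | IN=(all ⊤) | OUT={a:+; rest ⊤}
  B2: | IN={a:+; rest ⊤} | OUT={a:+; rest ⊤}
  B3: | IN={a:+; rest ⊤} | OUT={a:+, e:+; rest ⊤}
  B4: | IN={a:+, e:+; rest ⊤} | OUT={a:+, d:+, e:+; rest ⊤}

Merge at B2: IN[B2] = OUT[B1] ⊔ OUT[B3] = {a: +, b: ⊤, c: ⊤, d: ⊤, e: ⊤, f: ⊤}
Applying B2's transfer function to that IN value gives OUT[B2] (row B2 above).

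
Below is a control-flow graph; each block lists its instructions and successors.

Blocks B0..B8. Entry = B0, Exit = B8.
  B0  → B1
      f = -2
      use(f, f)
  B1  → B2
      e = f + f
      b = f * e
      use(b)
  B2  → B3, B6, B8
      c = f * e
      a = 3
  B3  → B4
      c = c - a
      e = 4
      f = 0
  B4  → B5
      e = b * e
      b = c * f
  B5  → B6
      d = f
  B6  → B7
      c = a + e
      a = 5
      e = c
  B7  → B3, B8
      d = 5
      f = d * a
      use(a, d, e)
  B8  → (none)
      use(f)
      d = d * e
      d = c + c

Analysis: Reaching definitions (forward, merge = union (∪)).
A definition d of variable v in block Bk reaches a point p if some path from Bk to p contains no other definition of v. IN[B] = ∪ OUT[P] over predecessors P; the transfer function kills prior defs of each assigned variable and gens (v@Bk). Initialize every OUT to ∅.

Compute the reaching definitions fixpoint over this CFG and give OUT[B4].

Answer: {a@B2, a@B6, b@B4, c@B3, d@B7, e@B4, f@B3}

Derivation:
Per-block solution:
  B0: | IN={} | OUT={f@B0}
  B1: | IN={f@B0} | OUT={b@B1, e@B1, f@B0}
  B2: | IN={b@B1, e@B1, f@B0} | OUT={a@B2, b@B1, c@B2, e@B1, f@B0}
  B3: | IN={a@B2, a@B6, b@B1, b@B4, c@B2, c@B6, d@B7, e@B1, e@B6, f@B0, f@B7} | OUT={a@B2, a@B6, b@B1, b@B4, c@B3, d@B7, e@B3, f@B3}
  B4: | IN={a@B2, a@B6, b@B1, b@B4, c@B3, d@B7, e@B3, f@B3} | OUT={a@B2, a@B6, b@B4, c@B3, d@B7, e@B4, f@B3}
  B5: | IN={a@B2, a@B6, b@B4, c@B3, d@B7, e@B4, f@B3} | OUT={a@B2, a@B6, b@B4, c@B3, d@B5, e@B4, f@B3}
  B6: | IN={a@B2, a@B6, b@B1, b@B4, c@B2, c@B3, d@B5, e@B1, e@B4, f@B0, f@B3} | OUT={a@B6, b@B1, b@B4, c@B6, d@B5, e@B6, f@B0, f@B3}
  B7: | IN={a@B6, b@B1, b@B4, c@B6, d@B5, e@B6, f@B0, f@B3} | OUT={a@B6, b@B1, b@B4, c@B6, d@B7, e@B6, f@B7}
  B8: | IN={a@B2, a@B6, b@B1, b@B4, c@B2, c@B6, d@B7, e@B1, e@B6, f@B0, f@B7} | OUT={a@B2, a@B6, b@B1, b@B4, c@B2, c@B6, d@B8, e@B1, e@B6, f@B0, f@B7}

Merge at B4: IN[B4] = OUT[B3] = {a@B2, a@B6, b@B1, b@B4, c@B3, d@B7, e@B3, f@B3}
Applying B4's transfer function to that IN value gives OUT[B4] (row B4 above).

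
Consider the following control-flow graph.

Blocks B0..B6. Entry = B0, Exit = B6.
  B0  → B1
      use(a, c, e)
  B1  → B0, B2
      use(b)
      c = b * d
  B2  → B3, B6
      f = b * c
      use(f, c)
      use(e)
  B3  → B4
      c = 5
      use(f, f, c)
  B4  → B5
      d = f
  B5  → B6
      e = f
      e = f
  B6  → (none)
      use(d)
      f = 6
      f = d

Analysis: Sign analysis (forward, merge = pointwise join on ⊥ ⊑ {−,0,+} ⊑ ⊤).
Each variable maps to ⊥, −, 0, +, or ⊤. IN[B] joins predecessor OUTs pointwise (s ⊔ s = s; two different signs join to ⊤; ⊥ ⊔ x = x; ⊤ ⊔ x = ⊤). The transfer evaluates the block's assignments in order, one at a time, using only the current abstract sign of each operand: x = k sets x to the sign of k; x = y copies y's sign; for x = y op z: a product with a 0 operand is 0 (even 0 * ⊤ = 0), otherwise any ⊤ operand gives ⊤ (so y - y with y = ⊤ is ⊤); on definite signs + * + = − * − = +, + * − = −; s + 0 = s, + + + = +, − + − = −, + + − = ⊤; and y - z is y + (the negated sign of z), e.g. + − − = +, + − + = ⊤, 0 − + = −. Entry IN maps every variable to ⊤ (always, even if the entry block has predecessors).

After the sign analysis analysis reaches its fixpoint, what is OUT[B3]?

Answer: {a: ⊤, b: ⊤, c: +, d: ⊤, e: ⊤, f: ⊤}

Working:
Fixpoint table:
  B0: | IN=(all ⊤) | OUT=(all ⊤)
  B1: | IN=(all ⊤) | OUT=(all ⊤)
  B2: | IN=(all ⊤) | OUT=(all ⊤)
  B3: | IN=(all ⊤) | OUT={c:+; rest ⊤}
  B4: | IN={c:+; rest ⊤} | OUT={c:+; rest ⊤}
  B5: | IN={c:+; rest ⊤} | OUT={c:+; rest ⊤}
  B6: | IN=(all ⊤) | OUT=(all ⊤)

Merge at B3: IN[B3] = OUT[B2] = {a: ⊤, b: ⊤, c: ⊤, d: ⊤, e: ⊤, f: ⊤}
Applying B3's transfer function to that IN value gives OUT[B3] (row B3 above).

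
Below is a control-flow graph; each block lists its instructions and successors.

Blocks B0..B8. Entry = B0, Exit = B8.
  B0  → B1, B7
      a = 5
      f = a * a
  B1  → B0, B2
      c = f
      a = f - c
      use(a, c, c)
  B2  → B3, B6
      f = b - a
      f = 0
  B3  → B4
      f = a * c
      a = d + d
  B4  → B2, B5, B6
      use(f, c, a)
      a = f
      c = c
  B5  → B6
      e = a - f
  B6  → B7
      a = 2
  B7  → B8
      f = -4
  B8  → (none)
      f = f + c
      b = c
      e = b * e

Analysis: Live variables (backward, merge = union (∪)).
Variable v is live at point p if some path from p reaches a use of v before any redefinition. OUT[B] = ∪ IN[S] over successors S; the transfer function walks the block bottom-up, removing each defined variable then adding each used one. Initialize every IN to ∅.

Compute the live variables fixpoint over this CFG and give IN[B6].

Fixpoint table:
  B0:  IN={b, c, d, e}  OUT={b, c, d, e, f}
  B1:  IN={b, d, e, f}  OUT={a, b, c, d, e}
  B2:  IN={a, b, c, d, e}  OUT={a, b, c, d, e}
  B3:  IN={a, b, c, d, e}  OUT={a, b, c, d, e, f}
  B4:  IN={a, b, c, d, e, f}  OUT={a, b, c, d, e, f}
  B5:  IN={a, c, f}  OUT={c, e}
  B6:  IN={c, e}  OUT={c, e}
  B7:  IN={c, e}  OUT={c, e, f}
  B8:  IN={c, e, f}  OUT={}

Merge at B6: OUT[B6] = IN[B7] = {c, e}
Applying B6's transfer function to that OUT value gives IN[B6] (row B6 above).

Answer: {c, e}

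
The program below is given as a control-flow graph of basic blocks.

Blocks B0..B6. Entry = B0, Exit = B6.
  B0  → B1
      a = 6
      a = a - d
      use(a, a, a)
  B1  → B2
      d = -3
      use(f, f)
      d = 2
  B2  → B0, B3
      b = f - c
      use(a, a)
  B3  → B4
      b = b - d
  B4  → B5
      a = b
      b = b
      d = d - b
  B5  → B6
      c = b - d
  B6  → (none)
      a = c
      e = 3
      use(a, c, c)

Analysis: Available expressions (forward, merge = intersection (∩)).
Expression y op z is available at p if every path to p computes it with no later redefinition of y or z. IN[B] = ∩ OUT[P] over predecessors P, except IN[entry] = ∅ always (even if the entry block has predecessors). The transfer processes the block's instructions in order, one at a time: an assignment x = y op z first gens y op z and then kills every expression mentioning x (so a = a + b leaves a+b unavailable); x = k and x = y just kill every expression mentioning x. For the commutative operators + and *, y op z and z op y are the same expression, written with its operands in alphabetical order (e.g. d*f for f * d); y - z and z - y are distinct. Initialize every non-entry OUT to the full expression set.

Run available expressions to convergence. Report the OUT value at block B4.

Answer: {f-c}

Working:
Per-block solution:
  B0: | IN={} | OUT={}
  B1: | IN={} | OUT={}
  B2: | IN={} | OUT={f-c}
  B3: | IN={f-c} | OUT={f-c}
  B4: | IN={f-c} | OUT={f-c}
  B5: | IN={f-c} | OUT={b-d}
  B6: | IN={b-d} | OUT={b-d}

Merge at B4: IN[B4] = OUT[B3] = {f-c}
Applying B4's transfer function to that IN value gives OUT[B4] (row B4 above).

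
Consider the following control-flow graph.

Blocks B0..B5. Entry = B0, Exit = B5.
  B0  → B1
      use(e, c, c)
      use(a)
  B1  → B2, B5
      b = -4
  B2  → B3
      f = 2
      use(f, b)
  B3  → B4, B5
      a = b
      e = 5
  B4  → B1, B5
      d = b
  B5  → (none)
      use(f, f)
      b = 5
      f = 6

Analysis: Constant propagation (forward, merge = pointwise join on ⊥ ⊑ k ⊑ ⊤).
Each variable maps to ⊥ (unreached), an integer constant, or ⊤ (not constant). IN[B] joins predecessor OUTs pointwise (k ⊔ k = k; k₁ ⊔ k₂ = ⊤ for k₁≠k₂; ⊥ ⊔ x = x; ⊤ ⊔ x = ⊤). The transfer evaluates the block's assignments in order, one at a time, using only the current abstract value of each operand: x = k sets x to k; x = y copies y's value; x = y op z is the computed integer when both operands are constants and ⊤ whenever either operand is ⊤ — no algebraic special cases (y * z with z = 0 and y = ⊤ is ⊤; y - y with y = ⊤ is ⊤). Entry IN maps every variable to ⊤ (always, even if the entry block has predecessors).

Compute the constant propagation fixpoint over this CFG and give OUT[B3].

Converged values:
  B0: | IN=(all ⊤) | OUT=(all ⊤)
  B1: | IN=(all ⊤) | OUT={b:-4; rest ⊤}
  B2: | IN={b:-4; rest ⊤} | OUT={b:-4, f:2; rest ⊤}
  B3: | IN={b:-4, f:2; rest ⊤} | OUT={a:-4, b:-4, e:5, f:2; rest ⊤}
  B4: | IN={a:-4, b:-4, e:5, f:2; rest ⊤} | OUT={a:-4, b:-4, d:-4, e:5, f:2; rest ⊤}
  B5: | IN={b:-4; rest ⊤} | OUT={b:5, f:6; rest ⊤}

Merge at B3: IN[B3] = OUT[B2] = {a: ⊤, b: -4, c: ⊤, d: ⊤, e: ⊤, f: 2}
Applying B3's transfer function to that IN value gives OUT[B3] (row B3 above).

Answer: {a: -4, b: -4, c: ⊤, d: ⊤, e: 5, f: 2}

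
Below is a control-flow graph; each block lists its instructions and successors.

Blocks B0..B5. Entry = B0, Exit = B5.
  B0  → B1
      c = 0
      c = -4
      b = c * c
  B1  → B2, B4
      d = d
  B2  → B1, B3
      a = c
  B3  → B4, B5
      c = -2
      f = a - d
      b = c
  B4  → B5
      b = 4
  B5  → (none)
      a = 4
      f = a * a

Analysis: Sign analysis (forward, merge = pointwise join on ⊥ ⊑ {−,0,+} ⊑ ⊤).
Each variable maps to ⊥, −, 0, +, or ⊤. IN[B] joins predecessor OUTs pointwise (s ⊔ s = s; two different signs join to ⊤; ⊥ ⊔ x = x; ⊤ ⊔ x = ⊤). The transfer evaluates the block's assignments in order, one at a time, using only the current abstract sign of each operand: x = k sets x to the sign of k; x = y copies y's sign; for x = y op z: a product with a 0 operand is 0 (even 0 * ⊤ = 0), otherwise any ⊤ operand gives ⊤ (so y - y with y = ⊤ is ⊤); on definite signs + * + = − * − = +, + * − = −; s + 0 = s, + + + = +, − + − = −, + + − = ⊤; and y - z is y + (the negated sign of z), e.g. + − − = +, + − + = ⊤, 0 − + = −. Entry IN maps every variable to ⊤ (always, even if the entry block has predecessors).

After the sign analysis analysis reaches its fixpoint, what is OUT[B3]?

Per-block solution:
  B0: | IN=(all ⊤) | OUT={b:+, c:-; rest ⊤}
  B1: | IN={b:+, c:-; rest ⊤} | OUT={b:+, c:-; rest ⊤}
  B2: | IN={b:+, c:-; rest ⊤} | OUT={a:-, b:+, c:-; rest ⊤}
  B3: | IN={a:-, b:+, c:-; rest ⊤} | OUT={a:-, b:-, c:-; rest ⊤}
  B4: | IN={c:-; rest ⊤} | OUT={b:+, c:-; rest ⊤}
  B5: | IN={c:-; rest ⊤} | OUT={a:+, c:-, f:+; rest ⊤}

Merge at B3: IN[B3] = OUT[B2] = {a: -, b: +, c: -, d: ⊤, e: ⊤, f: ⊤}
Applying B3's transfer function to that IN value gives OUT[B3] (row B3 above).

Answer: {a: -, b: -, c: -, d: ⊤, e: ⊤, f: ⊤}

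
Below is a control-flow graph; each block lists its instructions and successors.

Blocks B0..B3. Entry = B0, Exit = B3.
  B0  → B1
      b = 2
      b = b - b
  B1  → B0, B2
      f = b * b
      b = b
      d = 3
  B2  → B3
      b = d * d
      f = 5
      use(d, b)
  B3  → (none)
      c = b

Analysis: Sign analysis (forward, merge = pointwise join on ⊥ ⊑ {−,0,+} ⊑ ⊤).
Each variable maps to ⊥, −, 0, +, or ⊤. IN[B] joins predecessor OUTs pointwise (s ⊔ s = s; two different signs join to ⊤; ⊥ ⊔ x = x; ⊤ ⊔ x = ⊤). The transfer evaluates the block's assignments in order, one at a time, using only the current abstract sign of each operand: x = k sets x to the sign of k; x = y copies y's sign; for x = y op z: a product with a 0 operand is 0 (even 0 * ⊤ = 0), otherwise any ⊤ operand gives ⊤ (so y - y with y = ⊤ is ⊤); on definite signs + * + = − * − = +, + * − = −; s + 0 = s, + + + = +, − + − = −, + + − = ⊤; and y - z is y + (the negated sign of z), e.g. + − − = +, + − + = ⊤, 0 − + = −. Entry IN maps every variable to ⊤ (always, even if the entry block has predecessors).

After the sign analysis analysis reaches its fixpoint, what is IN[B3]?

Answer: {a: ⊤, b: +, c: ⊤, d: +, e: ⊤, f: +}

Working:
Converged values:
  B0:   IN=(all ⊤)   OUT=(all ⊤)
  B1:   IN=(all ⊤)   OUT={d:+; rest ⊤}
  B2:   IN={d:+; rest ⊤}   OUT={b:+, d:+, f:+; rest ⊤}
  B3:   IN={b:+, d:+, f:+; rest ⊤}   OUT={b:+, c:+, d:+, f:+; rest ⊤}

Merge at B3: IN[B3] = OUT[B2] = {a: ⊤, b: +, c: ⊤, d: +, e: ⊤, f: +}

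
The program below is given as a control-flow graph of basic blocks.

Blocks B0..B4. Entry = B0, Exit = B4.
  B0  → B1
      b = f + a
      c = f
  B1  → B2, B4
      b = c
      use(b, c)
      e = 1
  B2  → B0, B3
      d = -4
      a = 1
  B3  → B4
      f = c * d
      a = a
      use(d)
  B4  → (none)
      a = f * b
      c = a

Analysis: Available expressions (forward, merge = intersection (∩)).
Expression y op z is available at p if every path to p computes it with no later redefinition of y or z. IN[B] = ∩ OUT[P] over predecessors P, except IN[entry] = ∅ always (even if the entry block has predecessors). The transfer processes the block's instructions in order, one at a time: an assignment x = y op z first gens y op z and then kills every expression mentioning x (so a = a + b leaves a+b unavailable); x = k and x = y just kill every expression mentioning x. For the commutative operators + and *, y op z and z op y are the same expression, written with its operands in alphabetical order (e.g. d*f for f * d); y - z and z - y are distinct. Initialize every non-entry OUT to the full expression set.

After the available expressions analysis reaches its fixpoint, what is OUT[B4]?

Converged values:
  B0:  IN={}  OUT={a+f}
  B1:  IN={a+f}  OUT={a+f}
  B2:  IN={a+f}  OUT={}
  B3:  IN={}  OUT={c*d}
  B4:  IN={}  OUT={b*f}

Merge at B4: IN[B4] = OUT[B1] ∩ OUT[B3] = {}
Applying B4's transfer function to that IN value gives OUT[B4] (row B4 above).

Answer: {b*f}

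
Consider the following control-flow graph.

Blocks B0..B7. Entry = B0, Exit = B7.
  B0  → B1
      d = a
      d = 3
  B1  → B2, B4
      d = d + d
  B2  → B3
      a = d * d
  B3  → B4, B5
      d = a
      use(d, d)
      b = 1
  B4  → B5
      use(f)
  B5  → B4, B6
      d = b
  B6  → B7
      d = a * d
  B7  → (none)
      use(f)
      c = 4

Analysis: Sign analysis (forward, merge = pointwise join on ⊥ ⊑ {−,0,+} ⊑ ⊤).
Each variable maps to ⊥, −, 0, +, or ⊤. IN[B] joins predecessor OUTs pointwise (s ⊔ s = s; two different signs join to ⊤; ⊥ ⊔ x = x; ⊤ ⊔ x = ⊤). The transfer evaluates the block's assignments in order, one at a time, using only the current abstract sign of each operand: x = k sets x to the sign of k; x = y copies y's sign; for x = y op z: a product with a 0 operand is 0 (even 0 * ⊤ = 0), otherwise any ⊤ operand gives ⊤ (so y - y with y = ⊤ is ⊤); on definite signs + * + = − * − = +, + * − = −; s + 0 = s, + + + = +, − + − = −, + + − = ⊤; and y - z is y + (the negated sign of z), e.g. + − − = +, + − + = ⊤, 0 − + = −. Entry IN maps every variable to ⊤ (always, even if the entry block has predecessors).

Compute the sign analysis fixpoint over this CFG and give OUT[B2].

Answer: {a: +, b: ⊤, c: ⊤, d: +, e: ⊤, f: ⊤}

Working:
Fixpoint table:
  B0:   IN=(all ⊤)   OUT={d:+; rest ⊤}
  B1:   IN={d:+; rest ⊤}   OUT={d:+; rest ⊤}
  B2:   IN={d:+; rest ⊤}   OUT={a:+, d:+; rest ⊤}
  B3:   IN={a:+, d:+; rest ⊤}   OUT={a:+, b:+, d:+; rest ⊤}
  B4:   IN=(all ⊤)   OUT=(all ⊤)
  B5:   IN=(all ⊤)   OUT=(all ⊤)
  B6:   IN=(all ⊤)   OUT=(all ⊤)
  B7:   IN=(all ⊤)   OUT={c:+; rest ⊤}

Merge at B2: IN[B2] = OUT[B1] = {a: ⊤, b: ⊤, c: ⊤, d: +, e: ⊤, f: ⊤}
Applying B2's transfer function to that IN value gives OUT[B2] (row B2 above).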